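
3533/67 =3533/67 =52.73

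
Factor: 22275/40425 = 3^3*7^( - 2 ) = 27/49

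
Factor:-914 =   -  2^1*457^1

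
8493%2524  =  921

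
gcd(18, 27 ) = 9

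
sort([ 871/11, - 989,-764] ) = [ - 989,  -  764,871/11 ]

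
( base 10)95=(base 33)2T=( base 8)137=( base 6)235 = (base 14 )6B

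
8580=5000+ 3580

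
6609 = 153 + 6456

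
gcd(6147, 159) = 3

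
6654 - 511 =6143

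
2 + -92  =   - 90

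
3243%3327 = 3243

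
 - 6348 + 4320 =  -2028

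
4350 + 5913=10263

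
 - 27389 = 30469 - 57858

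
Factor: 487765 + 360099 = 2^3*105983^1  =  847864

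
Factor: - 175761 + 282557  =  2^2*26699^1  =  106796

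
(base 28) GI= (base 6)2054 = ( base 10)466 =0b111010010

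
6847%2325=2197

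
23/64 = 23/64 = 0.36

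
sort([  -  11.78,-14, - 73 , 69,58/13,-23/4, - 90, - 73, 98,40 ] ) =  [ - 90, - 73, -73, - 14, - 11.78, - 23/4, 58/13,40,69, 98]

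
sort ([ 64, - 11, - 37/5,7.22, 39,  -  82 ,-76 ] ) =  [ - 82,-76,-11, - 37/5, 7.22, 39, 64]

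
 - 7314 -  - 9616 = 2302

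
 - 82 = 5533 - 5615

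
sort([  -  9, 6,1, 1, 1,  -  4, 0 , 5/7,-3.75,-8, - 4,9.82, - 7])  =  [ - 9, - 8, - 7, - 4, - 4, - 3.75, 0, 5/7, 1,1,  1,6 , 9.82] 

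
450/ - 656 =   -  1 + 103/328 = - 0.69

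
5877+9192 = 15069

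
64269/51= 21423/17 = 1260.18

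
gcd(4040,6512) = 8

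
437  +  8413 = 8850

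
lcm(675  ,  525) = 4725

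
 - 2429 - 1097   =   - 3526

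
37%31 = 6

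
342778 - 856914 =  - 514136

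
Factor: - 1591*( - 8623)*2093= 7^1*13^1*23^1  *  37^1*43^1*8623^1= 28714270949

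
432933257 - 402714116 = 30219141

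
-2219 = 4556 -6775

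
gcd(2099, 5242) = 1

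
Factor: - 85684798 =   -  2^1*23^1 * 647^1*2879^1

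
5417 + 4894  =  10311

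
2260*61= 137860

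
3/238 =3/238 =0.01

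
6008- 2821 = 3187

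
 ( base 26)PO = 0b1010100010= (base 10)674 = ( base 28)o2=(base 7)1652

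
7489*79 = 591631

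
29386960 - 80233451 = - 50846491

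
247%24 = 7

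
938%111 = 50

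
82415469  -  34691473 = 47723996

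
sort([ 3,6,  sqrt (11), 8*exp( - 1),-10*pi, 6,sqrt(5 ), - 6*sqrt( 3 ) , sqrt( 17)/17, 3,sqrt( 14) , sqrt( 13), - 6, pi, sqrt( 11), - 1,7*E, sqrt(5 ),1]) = [ - 10*pi,-6*sqrt( 3), - 6, - 1, sqrt ( 17) /17, 1, sqrt( 5),sqrt( 5), 8*exp (-1), 3,3,pi , sqrt( 11),sqrt(11 ), sqrt(13), sqrt( 14 ),6, 6, 7*E ]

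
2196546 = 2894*759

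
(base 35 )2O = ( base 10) 94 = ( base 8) 136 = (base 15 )64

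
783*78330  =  61332390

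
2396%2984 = 2396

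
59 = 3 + 56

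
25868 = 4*6467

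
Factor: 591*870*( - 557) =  - 286392690 = - 2^1 *3^2*5^1*29^1* 197^1 * 557^1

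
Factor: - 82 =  - 2^1*41^1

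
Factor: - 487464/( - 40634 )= 2^2*3^1 * 11^( - 1) * 19^1*1069^1*1847^( - 1 ) = 243732/20317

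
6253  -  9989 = -3736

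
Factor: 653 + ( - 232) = 421^1  =  421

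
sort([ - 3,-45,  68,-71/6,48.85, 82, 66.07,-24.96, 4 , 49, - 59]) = [ -59,-45, - 24.96,-71/6  , - 3, 4,  48.85,49,66.07  ,  68 , 82]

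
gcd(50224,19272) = 584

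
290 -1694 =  - 1404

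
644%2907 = 644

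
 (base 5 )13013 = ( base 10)1008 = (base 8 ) 1760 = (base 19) 2F1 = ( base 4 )33300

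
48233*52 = 2508116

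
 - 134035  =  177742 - 311777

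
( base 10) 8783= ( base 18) 191H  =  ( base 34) 7kb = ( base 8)21117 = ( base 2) 10001001001111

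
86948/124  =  701 + 6/31=701.19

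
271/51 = 271/51 = 5.31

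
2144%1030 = 84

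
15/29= 15/29 = 0.52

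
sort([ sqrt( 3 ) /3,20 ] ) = [ sqrt(3) /3 , 20]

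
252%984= 252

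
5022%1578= 288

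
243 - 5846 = - 5603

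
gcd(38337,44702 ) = 1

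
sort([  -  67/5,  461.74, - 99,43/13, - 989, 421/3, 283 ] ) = [ - 989, - 99,  -  67/5, 43/13, 421/3,283,461.74 ] 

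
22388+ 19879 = 42267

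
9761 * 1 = 9761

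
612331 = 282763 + 329568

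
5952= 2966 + 2986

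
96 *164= 15744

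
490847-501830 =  - 10983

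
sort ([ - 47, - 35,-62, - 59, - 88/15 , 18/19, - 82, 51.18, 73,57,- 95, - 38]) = [ - 95,-82, - 62, - 59, - 47,  -  38,-35,- 88/15, 18/19, 51.18, 57, 73 ] 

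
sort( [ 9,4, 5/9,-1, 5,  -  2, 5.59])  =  [ - 2,  -  1, 5/9, 4,  5,5.59,9]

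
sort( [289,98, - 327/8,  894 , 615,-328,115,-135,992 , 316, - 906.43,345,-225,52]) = [ - 906.43, - 328 , - 225,  -  135, - 327/8,52,98, 115,289,316,345,615,894,992]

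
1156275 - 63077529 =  - 61921254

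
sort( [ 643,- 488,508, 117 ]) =[ - 488,117, 508,643 ] 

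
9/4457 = 9/4457 = 0.00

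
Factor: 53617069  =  11^1* 19^1*256541^1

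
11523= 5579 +5944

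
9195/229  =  9195/229 = 40.15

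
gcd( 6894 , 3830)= 766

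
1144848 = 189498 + 955350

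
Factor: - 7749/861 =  -3^2 =- 9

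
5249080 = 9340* 562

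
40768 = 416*98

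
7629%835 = 114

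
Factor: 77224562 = 2^1  *  38612281^1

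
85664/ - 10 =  - 8567 + 3/5= -8566.40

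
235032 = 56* 4197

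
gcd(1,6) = 1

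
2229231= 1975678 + 253553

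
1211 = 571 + 640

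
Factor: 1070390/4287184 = 2^( - 3) * 5^1*11^( - 1 )*29^1*3691^1*24359^(- 1 ) = 535195/2143592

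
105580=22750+82830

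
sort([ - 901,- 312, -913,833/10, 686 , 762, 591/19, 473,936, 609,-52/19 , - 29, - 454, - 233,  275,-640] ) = [ -913,  -  901,- 640, - 454, - 312,  -  233, - 29, - 52/19, 591/19,833/10,275, 473, 609,686, 762,  936] 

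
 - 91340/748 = -123 + 166/187 = -122.11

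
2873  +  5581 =8454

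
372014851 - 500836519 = -128821668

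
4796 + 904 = 5700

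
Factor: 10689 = 3^1 * 7^1*509^1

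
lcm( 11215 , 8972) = 44860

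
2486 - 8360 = -5874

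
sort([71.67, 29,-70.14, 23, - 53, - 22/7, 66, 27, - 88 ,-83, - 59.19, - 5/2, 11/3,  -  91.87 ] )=[ - 91.87, - 88, - 83, - 70.14, - 59.19,  -  53 ,  -  22/7, - 5/2,11/3,23 , 27, 29 , 66, 71.67 ] 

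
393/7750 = 393/7750 = 0.05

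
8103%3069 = 1965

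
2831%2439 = 392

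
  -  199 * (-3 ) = 597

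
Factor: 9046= 2^1*4523^1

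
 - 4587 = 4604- 9191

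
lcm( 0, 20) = 0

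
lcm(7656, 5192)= 451704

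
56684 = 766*74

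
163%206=163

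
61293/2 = 30646+ 1/2 =30646.50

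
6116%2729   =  658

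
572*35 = 20020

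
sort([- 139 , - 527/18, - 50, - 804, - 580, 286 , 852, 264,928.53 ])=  [ - 804,  -  580, - 139,-50, - 527/18 , 264, 286,852,928.53 ]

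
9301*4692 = 43640292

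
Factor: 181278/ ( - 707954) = -3^5*13^( - 1) * 73^( - 1)= - 243/949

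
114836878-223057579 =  - 108220701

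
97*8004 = 776388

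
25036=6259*4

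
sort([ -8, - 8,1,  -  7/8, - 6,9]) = [ - 8, - 8, - 6, - 7/8  ,  1,9]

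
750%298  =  154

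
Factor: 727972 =2^2*7^1*25999^1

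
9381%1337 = 22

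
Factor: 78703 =211^1 * 373^1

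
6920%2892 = 1136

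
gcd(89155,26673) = 1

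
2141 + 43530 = 45671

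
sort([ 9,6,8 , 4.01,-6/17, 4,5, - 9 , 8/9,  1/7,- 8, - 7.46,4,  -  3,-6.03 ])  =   [  -  9 , - 8, - 7.46, - 6.03, - 3 , - 6/17, 1/7,  8/9  ,  4, 4,4.01 , 5,6,  8, 9]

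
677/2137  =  677/2137 =0.32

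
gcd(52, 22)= 2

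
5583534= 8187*682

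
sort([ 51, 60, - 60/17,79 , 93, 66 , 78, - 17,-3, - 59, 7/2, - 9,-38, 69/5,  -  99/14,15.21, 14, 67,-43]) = [-59, - 43,- 38,  -  17,-9, - 99/14, - 60/17, - 3, 7/2,  69/5, 14, 15.21, 51,60, 66,67,78, 79, 93 ] 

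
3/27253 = 3/27253 =0.00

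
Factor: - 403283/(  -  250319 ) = 53^( - 1)*107^1*3769^1*4723^(- 1)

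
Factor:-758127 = - 3^1*252709^1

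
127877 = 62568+65309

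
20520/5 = 4104  =  4104.00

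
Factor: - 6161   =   - 61^1*101^1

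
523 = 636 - 113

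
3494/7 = 3494/7= 499.14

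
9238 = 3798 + 5440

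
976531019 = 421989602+554541417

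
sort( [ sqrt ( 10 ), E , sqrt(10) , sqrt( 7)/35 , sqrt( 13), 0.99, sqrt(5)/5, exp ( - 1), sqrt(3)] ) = [sqrt(7) /35, exp( - 1 ),sqrt( 5 ) /5, 0.99, sqrt (3),E,sqrt( 10),  sqrt(10),  sqrt(13)]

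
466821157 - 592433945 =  - 125612788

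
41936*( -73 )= - 3061328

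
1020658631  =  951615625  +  69043006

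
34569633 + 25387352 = 59956985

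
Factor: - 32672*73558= - 2^6*1021^1 * 36779^1 = - 2403286976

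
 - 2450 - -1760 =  - 690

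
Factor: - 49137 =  - 3^1*11^1*1489^1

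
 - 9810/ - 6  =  1635/1= 1635.00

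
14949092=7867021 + 7082071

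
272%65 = 12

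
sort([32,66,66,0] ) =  [0,32,66, 66] 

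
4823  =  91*53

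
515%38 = 21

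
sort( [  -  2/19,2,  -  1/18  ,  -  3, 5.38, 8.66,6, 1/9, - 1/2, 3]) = [  -  3,  -  1/2, - 2/19,  -  1/18, 1/9, 2,3,5.38,6, 8.66] 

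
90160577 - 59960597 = 30199980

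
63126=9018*7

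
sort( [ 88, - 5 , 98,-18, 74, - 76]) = [ - 76,-18, - 5,74,88, 98]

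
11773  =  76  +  11697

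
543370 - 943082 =-399712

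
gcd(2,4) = 2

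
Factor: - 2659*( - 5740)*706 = 2^3*5^1*7^1*41^1*353^1*2659^1 = 10775437960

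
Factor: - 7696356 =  - 2^2*3^1*41^1 * 15643^1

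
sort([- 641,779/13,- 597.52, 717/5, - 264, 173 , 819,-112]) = [ - 641, - 597.52, - 264,- 112, 779/13, 717/5,173,819]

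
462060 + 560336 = 1022396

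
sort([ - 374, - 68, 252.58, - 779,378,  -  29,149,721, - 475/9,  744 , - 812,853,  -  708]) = [ - 812, - 779, - 708, - 374, -68,- 475/9,- 29, 149,  252.58,378,721, 744, 853]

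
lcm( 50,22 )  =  550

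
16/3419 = 16/3419 = 0.00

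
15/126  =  5/42 = 0.12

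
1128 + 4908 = 6036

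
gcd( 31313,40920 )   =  1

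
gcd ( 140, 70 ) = 70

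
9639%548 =323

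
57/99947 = 57/99947 = 0.00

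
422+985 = 1407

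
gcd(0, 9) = 9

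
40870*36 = 1471320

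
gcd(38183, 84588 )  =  1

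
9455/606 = 9455/606 = 15.60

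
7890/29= 7890/29 = 272.07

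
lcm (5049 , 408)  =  40392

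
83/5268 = 83/5268= 0.02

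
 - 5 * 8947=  - 44735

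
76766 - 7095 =69671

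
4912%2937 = 1975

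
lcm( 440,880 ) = 880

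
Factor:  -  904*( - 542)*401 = 196477168 = 2^4 *113^1*271^1*401^1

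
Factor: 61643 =61643^1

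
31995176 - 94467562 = - 62472386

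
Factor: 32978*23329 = 2^1 * 11^1*41^1*569^1*1499^1 =769343762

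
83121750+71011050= 154132800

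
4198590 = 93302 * 45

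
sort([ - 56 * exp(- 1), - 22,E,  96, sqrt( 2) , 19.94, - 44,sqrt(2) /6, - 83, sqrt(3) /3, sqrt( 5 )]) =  [-83, - 44, - 22, -56*exp( - 1),sqrt(2)/6, sqrt (3) /3 , sqrt(2),  sqrt(5),E , 19.94, 96]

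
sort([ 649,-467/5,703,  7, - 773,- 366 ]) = [-773 ,-366,- 467/5,7,649 , 703 ]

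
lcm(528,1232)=3696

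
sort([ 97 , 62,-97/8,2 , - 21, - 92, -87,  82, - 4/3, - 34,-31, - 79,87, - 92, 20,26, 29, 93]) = [ - 92, - 92,  -  87, - 79, - 34, - 31, - 21, - 97/8, - 4/3, 2,20,26, 29,62,82,87,93, 97 ]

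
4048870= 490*8263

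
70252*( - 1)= -70252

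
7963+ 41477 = 49440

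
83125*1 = 83125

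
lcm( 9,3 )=9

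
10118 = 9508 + 610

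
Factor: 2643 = 3^1*881^1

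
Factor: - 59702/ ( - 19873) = 2^1*7^( - 1)*17^( - 1) * 167^( - 1)*29851^1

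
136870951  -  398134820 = - 261263869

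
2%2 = 0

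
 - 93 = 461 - 554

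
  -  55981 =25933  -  81914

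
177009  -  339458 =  - 162449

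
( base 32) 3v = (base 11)106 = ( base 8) 177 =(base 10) 127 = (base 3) 11201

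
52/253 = 52/253 = 0.21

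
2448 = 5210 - 2762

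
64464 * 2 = 128928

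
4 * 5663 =22652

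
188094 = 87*2162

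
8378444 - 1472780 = 6905664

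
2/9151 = 2/9151 = 0.00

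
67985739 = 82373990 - 14388251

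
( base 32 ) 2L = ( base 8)125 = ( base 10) 85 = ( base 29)2r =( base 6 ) 221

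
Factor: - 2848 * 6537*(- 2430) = 2^6 *3^6 * 5^1*89^1*2179^1 = 45240223680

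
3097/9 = 344 + 1/9 = 344.11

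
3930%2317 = 1613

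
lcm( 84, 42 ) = 84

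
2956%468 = 148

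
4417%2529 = 1888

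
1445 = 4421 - 2976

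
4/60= 1/15 =0.07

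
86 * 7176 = 617136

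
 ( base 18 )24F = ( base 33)M9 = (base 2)1011011111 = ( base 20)1GF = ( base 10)735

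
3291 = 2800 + 491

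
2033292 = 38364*53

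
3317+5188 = 8505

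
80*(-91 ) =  - 7280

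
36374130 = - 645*( - 56394 ) 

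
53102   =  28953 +24149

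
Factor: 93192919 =59^1 *1579541^1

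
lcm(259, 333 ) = 2331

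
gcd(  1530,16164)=18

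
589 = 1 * 589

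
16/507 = 16/507 = 0.03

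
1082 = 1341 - 259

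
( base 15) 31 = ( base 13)37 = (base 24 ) 1M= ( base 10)46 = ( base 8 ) 56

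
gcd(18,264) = 6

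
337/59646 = 337/59646=0.01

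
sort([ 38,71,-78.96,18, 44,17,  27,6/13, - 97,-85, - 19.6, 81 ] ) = [-97, - 85, -78.96,-19.6,6/13, 17, 18, 27,38, 44,71, 81 ] 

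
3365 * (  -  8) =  - 26920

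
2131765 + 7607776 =9739541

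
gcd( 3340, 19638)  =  2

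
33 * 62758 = 2071014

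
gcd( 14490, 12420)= 2070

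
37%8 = 5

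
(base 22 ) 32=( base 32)24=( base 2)1000100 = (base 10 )68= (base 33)22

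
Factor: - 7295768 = -2^3*53^1*17207^1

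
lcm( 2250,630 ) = 15750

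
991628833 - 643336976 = 348291857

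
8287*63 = 522081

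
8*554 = 4432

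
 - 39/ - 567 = 13/189= 0.07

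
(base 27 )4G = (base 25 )4O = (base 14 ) 8C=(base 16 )7c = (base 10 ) 124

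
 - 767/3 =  - 256 + 1/3 = - 255.67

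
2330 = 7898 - 5568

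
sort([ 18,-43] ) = [ - 43,18 ] 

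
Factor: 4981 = 17^1*293^1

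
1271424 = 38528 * 33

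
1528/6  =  254 + 2/3= 254.67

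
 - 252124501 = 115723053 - 367847554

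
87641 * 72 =6310152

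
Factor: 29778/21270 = 5^(  -  1) *7^1 = 7/5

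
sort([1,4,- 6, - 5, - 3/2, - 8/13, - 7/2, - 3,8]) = [ - 6, -5,-7/2, - 3, - 3/2, - 8/13,1,  4,8]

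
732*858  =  628056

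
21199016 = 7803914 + 13395102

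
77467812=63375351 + 14092461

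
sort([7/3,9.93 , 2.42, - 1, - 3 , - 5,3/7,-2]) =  [- 5,-3, - 2,-1, 3/7,7/3,2.42,9.93] 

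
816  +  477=1293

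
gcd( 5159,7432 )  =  1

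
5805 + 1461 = 7266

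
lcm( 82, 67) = 5494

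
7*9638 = 67466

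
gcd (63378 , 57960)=126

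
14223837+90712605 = 104936442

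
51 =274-223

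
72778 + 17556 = 90334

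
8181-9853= -1672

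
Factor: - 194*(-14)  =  2716 = 2^2*7^1*97^1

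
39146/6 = 6524+ 1/3=6524.33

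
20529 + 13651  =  34180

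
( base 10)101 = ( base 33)32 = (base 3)10202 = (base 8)145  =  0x65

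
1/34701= 1/34701 = 0.00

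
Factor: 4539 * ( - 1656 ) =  - 7516584 = - 2^3*3^3*17^1*23^1*89^1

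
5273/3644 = 1 + 1629/3644 = 1.45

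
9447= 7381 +2066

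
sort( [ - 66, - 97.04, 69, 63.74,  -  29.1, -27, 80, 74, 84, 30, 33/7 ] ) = [ - 97.04 , - 66,  -  29.1, - 27, 33/7,30, 63.74, 69, 74,  80, 84]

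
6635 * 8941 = 59323535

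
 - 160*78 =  - 12480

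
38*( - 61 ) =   -  2318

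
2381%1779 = 602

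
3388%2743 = 645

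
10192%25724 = 10192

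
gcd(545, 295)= 5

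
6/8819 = 6/8819=   0.00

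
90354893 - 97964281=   -  7609388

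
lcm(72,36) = 72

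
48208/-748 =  - 65  +  103/187  =  - 64.45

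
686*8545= 5861870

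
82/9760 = 41/4880 = 0.01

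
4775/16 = 298  +  7/16=298.44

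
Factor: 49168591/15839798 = 2^( - 1 )*13^( - 1 ) * 359^( - 1) *1697^ (  -  1)*49168591^1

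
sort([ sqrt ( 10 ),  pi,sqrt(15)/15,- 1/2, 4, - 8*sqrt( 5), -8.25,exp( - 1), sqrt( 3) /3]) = [ - 8*sqrt ( 5), - 8.25,  -  1/2,  sqrt(15)/15, exp( - 1), sqrt( 3) /3, pi, sqrt(10), 4]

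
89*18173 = 1617397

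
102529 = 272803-170274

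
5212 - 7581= - 2369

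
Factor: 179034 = 2^1 * 3^1*53^1*563^1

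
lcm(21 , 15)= 105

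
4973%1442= 647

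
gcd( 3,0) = 3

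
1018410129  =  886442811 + 131967318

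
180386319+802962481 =983348800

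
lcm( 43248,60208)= 3070608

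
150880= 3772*40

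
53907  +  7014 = 60921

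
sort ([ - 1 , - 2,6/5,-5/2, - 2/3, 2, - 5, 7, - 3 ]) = [ - 5, - 3 , - 5/2, - 2, - 1, - 2/3, 6/5, 2 , 7 ] 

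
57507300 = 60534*950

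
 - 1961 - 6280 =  - 8241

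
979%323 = 10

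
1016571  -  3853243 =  - 2836672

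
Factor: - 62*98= - 6076 =-  2^2*7^2*31^1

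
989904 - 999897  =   - 9993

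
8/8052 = 2/2013 =0.00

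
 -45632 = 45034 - 90666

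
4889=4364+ 525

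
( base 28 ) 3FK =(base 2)101011101000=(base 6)20532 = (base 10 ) 2792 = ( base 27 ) 3MB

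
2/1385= 2/1385 = 0.00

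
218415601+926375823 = 1144791424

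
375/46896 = 125/15632 =0.01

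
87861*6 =527166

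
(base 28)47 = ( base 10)119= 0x77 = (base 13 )92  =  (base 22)59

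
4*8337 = 33348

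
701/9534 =701/9534  =  0.07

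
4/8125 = 4/8125 = 0.00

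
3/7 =3/7  =  0.43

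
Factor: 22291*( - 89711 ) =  - 1999747901  =  - 283^1*317^1*22291^1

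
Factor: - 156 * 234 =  - 36504=   - 2^3*3^3*13^2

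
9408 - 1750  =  7658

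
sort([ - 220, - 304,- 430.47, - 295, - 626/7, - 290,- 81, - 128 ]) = [ - 430.47, - 304, - 295, - 290, - 220, - 128, - 626/7,- 81] 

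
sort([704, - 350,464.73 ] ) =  [-350, 464.73,704] 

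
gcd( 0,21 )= 21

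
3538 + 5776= 9314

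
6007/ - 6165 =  - 6007/6165 = - 0.97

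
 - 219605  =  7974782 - 8194387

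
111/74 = 3/2 = 1.50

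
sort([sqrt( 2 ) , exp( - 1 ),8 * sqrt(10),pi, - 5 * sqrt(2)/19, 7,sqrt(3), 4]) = [ - 5*sqrt(2 ) /19, exp( - 1), sqrt( 2) , sqrt( 3),pi,4,7,8*sqrt(10) ] 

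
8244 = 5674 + 2570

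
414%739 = 414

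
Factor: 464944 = 2^4 * 29059^1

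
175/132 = 175/132 = 1.33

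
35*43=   1505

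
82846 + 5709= 88555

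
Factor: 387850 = 2^1*5^2*7757^1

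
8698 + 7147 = 15845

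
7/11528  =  7/11528 = 0.00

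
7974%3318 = 1338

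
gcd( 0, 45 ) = 45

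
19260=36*535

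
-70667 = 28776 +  - 99443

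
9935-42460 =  - 32525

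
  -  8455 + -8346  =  -16801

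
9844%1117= 908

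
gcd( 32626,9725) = 1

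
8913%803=80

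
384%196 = 188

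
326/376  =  163/188 = 0.87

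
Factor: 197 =197^1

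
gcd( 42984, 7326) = 18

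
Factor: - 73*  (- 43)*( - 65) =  - 5^1*13^1 * 43^1*73^1 =- 204035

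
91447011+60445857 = 151892868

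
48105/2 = 24052 + 1/2 = 24052.50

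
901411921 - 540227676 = 361184245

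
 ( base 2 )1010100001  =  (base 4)22201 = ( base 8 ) 1241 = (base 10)673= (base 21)1b1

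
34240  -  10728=23512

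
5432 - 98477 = -93045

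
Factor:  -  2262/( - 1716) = 29/22 = 2^ ( - 1)*11^(  -  1)*29^1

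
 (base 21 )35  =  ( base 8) 104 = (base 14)4c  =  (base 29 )2A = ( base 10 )68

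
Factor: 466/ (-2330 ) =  - 5^( - 1) = -1/5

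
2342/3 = 2342/3 = 780.67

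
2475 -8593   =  -6118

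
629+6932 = 7561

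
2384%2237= 147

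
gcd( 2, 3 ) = 1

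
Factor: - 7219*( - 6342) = 2^1*3^1*7^1*151^1*7219^1 =45782898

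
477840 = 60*7964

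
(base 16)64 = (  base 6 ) 244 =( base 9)121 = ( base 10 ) 100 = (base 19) 55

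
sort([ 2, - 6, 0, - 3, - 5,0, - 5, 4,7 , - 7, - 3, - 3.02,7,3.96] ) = [ - 7, - 6, - 5, - 5, - 3.02 , - 3,- 3,0,0, 2, 3.96,4,7,7 ] 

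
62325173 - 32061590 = 30263583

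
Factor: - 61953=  - 3^1*107^1* 193^1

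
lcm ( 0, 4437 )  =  0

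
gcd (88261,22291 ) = 1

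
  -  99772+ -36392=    - 136164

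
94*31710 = 2980740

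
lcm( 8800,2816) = 70400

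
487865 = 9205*53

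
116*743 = 86188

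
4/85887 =4/85887 = 0.00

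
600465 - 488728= 111737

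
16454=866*19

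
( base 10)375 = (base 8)567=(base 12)273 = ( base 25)F0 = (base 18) 12f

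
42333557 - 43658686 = -1325129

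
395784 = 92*4302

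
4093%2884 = 1209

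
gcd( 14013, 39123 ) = 81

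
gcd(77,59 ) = 1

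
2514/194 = 12 + 93/97 = 12.96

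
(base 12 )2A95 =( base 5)130014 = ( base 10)5009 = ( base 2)1001110010001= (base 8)11621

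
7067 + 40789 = 47856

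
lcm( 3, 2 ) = 6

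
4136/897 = 4136/897 = 4.61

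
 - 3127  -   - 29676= 26549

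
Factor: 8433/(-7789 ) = -3^2 * 937^1*7789^(  -  1) 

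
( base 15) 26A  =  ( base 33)gm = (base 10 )550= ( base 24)mm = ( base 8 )1046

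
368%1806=368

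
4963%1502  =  457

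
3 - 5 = - 2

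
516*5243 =2705388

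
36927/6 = 6154 + 1/2 = 6154.50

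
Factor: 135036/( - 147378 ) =  -  186/203 = - 2^1*3^1*7^( - 1 )*29^( - 1) * 31^1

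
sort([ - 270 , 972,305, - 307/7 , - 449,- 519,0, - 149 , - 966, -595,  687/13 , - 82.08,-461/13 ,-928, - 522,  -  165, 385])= [-966, - 928,-595,-522,-519, - 449,-270, -165,- 149,  -  82.08 , - 307/7, - 461/13,0,687/13 , 305,385, 972]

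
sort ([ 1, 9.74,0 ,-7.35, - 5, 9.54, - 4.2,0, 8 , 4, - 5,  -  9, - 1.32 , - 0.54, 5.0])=[ - 9,- 7.35, -5, - 5,  -  4.2,-1.32 , - 0.54 , 0,0, 1, 4,  5.0, 8, 9.54, 9.74]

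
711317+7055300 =7766617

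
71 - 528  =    -  457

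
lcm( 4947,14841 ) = 14841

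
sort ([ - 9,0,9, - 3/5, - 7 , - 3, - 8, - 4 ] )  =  [ - 9, - 8, - 7, - 4, - 3, -3/5,0,9 ]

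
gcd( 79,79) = 79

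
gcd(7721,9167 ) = 1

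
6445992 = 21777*296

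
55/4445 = 11/889 = 0.01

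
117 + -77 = 40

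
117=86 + 31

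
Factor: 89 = 89^1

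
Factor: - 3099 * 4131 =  - 3^6*17^1*1033^1= - 12801969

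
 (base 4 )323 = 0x3B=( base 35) 1O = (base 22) 2F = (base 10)59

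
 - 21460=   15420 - 36880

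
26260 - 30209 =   -  3949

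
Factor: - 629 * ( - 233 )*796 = 116659372 =2^2*17^1*37^1 * 199^1*233^1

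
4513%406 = 47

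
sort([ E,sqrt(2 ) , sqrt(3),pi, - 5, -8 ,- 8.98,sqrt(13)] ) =[-8.98, -8, - 5,sqrt( 2),sqrt( 3), E,pi  ,  sqrt (13) ]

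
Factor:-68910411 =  - 3^1*317^1*72461^1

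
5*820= 4100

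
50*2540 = 127000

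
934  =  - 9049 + 9983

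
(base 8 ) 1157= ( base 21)18e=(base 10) 623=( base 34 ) ib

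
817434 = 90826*9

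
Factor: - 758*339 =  - 2^1* 3^1*113^1*379^1 = -256962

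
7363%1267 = 1028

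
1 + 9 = 10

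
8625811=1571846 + 7053965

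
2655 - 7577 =-4922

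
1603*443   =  710129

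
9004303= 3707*2429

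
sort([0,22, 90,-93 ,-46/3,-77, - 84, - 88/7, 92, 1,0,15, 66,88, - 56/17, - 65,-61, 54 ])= [ - 93,  -  84 , - 77, - 65, - 61,-46/3,-88/7,-56/17, 0,0, 1 , 15,22,54 , 66,88,90,92 ]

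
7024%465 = 49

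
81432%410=252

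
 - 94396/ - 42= 47198/21 = 2247.52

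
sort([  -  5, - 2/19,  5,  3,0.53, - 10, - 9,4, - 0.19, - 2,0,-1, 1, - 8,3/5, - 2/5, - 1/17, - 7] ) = [ - 10, - 9 ,-8, - 7, - 5, - 2, - 1, - 2/5, - 0.19, - 2/19,  -  1/17, 0,0.53,3/5,1, 3,4, 5]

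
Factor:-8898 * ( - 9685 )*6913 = 2^1*3^1*5^1*13^1 * 31^1 * 149^1 * 223^1 * 1483^1 = 595742499690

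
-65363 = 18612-83975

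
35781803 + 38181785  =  73963588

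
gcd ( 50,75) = 25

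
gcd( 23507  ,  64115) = 1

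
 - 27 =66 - 93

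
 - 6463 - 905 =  - 7368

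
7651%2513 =112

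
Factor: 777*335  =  260295 =3^1*5^1*7^1*37^1*67^1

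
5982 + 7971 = 13953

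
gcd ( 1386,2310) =462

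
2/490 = 1/245 =0.00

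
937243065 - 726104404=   211138661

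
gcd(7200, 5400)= 1800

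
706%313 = 80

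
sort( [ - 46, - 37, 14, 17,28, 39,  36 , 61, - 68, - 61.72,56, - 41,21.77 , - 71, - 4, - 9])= [ - 71, - 68, - 61.72, - 46, - 41, - 37,-9, - 4,14,17, 21.77, 28,36,39, 56,61]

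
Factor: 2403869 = 13^1 *184913^1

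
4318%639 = 484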